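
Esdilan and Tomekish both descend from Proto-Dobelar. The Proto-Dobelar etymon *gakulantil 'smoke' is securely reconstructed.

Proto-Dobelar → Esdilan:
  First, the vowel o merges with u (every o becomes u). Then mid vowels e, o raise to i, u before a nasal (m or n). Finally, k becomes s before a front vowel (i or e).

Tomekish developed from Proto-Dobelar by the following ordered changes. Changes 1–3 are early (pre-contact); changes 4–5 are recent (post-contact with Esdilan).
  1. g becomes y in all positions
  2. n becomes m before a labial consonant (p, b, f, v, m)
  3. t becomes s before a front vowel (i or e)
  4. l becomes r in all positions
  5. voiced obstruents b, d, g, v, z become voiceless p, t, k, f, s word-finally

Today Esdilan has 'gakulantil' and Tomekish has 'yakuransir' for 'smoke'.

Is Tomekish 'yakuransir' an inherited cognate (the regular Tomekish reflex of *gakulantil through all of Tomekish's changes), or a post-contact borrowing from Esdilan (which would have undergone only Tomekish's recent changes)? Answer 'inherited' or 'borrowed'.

If inherited, *gakulantil would pass through all of Tomekish's changes:
Tomekish: start from *gakulantil.
  rule 1 (unconditioned shift): gakulantil → yakulantil
  rule 2: no change — yakulantil
  rule 3 (palatalisation): yakulantil → yakulansil
  rule 4 (unconditioned shift): yakulansil → yakuransir
  rule 5: no change — yakuransir
  ⇒ Tomekish yakuransir
If borrowed from Esdilan 'gakulantil' after the early changes, it would undergo only the recent ones:
  rule 4 (unconditioned shift): gakulantil → gakurantir
  rule 5 (final devoicing): no change (gakurantir)
  ⇒ as a loan: gakurantir
Tomekish 'yakuransir' matches the inherited outcome exactly, so it is an inherited cognate, not a loan.

inherited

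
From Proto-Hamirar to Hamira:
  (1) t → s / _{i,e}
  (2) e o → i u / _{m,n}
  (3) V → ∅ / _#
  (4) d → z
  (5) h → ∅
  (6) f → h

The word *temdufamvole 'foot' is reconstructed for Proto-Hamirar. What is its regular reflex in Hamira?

Hamira: start from *temdufamvole.
  rule 1 (palatalisation): temdufamvole → semdufamvole
  rule 2 (pre-nasal raising): semdufamvole → simdufamvole
  rule 3 (apocope): simdufamvole → simdufamvol
  rule 4 (unconditioned shift): simdufamvol → simzufamvol
  rule 5: no change — simzufamvol
  rule 6 (unconditioned shift): simzufamvol → simzuhamvol
  ⇒ Hamira simzuhamvol

simzuhamvol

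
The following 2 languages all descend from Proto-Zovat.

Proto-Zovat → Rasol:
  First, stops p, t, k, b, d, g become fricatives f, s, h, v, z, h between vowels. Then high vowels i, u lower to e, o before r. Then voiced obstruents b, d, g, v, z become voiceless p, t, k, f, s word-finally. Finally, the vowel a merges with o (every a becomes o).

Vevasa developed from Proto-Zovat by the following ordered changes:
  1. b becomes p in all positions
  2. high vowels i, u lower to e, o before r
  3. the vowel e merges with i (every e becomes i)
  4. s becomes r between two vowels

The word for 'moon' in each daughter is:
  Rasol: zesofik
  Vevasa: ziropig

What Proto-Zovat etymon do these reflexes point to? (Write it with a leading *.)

*zesopig

Position 5: Rasol has f, Vevasa has p. Taking the neighbouring segments as reconstructed: Rasol f could go back to *p or *f; Vevasa p could go back to *p or *b — the one source consistent with every daughter is *p.
Position 7: Rasol has k, Vevasa has g. Vevasa preserves g here (none of its changes turn any other segment into g), so the proto-segment is *g.
Position 2: Rasol has e, Vevasa has i. Taking the neighbouring segments as reconstructed: Rasol e can only go back to *e; Vevasa i could go back to *e or *i — the one source consistent with every daughter is *e.
This points to *zesopig. Verify forward in each daughter:
Rasol: start from *zesopig.
  rule 1 (intervocalic lenition): zesopig → zesofig
  rule 2: no change — zesofig
  rule 3 (final devoicing): zesofig → zesofik
  rule 4: no change — zesofik
  ⇒ Rasol zesofik
Vevasa: *zesopig > zisopig > ziropig  (by vowel merger, rhotacism)
No other proto-form is consistent with every reflex, so the reconstruction is *zesopig.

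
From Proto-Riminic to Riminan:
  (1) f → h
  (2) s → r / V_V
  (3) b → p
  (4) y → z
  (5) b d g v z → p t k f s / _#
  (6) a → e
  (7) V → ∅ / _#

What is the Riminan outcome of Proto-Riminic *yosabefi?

Riminan: *yosabefi
  yosabefi → yosabehi   [unconditioned shift]
  yosabehi → yorabehi   [rhotacism]
  yorabehi → yorapehi   [unconditioned shift]
  yorapehi → zorapehi   [unconditioned shift]
  zorapehi (rule 5 does not apply)
  zorapehi → zorepehi   [vowel merger]
  zorepehi → zorepeh   [apocope]
  giving Riminan zorepeh.

zorepeh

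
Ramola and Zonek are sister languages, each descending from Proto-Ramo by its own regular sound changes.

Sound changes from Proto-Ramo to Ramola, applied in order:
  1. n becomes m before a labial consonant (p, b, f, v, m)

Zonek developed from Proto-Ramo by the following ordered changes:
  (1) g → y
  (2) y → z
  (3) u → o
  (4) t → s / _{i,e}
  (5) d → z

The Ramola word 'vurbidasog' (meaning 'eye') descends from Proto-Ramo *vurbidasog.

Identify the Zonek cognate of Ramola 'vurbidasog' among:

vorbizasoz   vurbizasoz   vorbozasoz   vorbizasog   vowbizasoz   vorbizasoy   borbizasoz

Zonek: start from *vurbidasog.
  rule 1 (unconditioned shift): vurbidasog → vurbidasoy
  rule 2 (unconditioned shift): vurbidasoy → vurbidasoz
  rule 3 (vowel merger): vurbidasoz → vorbidasoz
  rule 4: no change — vorbidasoz
  rule 5 (unconditioned shift): vorbidasoz → vorbizasoz
  ⇒ Zonek vorbizasoz
Among the options, 'vorbizasoz' alone shows every Zonek change applied in order.

vorbizasoz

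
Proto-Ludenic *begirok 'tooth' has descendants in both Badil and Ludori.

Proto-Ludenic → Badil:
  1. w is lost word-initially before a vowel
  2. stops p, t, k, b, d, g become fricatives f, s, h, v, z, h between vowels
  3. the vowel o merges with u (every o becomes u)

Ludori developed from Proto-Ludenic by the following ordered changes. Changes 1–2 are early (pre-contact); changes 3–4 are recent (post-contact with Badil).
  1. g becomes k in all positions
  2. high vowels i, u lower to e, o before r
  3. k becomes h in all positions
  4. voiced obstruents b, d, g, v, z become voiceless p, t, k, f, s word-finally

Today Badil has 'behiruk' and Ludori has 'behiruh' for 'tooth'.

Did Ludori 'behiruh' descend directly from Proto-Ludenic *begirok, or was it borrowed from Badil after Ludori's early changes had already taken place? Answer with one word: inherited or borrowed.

borrowed

If inherited, *begirok would pass through all of Ludori's changes:
Ludori: start from *begirok.
  rule 1 (unconditioned shift): begirok → bekirok
  rule 2 (pre-rhotic lowering): bekirok → bekerok
  rule 3 (unconditioned shift): bekerok → beheroh
  rule 4: no change — beheroh
  ⇒ Ludori beheroh
If borrowed from Badil 'behiruk' after the early changes, it would undergo only the recent ones:
  rule 3 (unconditioned shift): behiruk → behiruh
  rule 4 (final devoicing): no change (behiruh)
  ⇒ as a loan: behiruh
Ludori 'behiruh' matches the loan outcome 'behiruh', not the inherited 'beheroh' — it skipped the early Ludori changes, so it was borrowed from Badil.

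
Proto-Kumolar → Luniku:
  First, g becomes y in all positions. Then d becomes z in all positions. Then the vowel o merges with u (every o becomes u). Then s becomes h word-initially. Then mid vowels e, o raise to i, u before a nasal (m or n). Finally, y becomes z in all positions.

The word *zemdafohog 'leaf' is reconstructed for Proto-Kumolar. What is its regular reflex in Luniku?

zimzafuhuz

Luniku: start from *zemdafohog.
  rule 1 (unconditioned shift): zemdafohog → zemdafohoy
  rule 2 (unconditioned shift): zemdafohoy → zemzafohoy
  rule 3 (vowel merger): zemzafohoy → zemzafuhuy
  rule 4: no change — zemzafuhuy
  rule 5 (pre-nasal raising): zemzafuhuy → zimzafuhuy
  rule 6 (unconditioned shift): zimzafuhuy → zimzafuhuz
  ⇒ Luniku zimzafuhuz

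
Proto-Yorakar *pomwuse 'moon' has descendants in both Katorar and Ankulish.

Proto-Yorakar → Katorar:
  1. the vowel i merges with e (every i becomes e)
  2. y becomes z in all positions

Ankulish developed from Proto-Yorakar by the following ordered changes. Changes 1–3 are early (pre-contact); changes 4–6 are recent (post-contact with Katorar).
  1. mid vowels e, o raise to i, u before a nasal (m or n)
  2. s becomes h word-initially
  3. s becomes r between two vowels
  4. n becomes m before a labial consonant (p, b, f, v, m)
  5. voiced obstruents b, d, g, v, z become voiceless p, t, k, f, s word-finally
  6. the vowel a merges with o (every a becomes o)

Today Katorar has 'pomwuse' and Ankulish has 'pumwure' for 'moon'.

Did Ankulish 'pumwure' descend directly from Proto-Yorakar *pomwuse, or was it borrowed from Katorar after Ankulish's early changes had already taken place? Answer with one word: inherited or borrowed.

If inherited, *pomwuse would pass through all of Ankulish's changes:
Ankulish: *pomwuse > pumwuse > pumwure  (by pre-nasal raising, rhotacism)
If borrowed from Katorar 'pomwuse' after the early changes, it would undergo only the recent ones:
  rule 4 (nasal place assimilation): no change (pomwuse)
  rule 5 (final devoicing): no change (pomwuse)
  rule 6 (vowel merger): no change (pomwuse)
  ⇒ as a loan: pomwuse
Ankulish 'pumwure' matches the inherited outcome exactly, so it is an inherited cognate, not a loan.

inherited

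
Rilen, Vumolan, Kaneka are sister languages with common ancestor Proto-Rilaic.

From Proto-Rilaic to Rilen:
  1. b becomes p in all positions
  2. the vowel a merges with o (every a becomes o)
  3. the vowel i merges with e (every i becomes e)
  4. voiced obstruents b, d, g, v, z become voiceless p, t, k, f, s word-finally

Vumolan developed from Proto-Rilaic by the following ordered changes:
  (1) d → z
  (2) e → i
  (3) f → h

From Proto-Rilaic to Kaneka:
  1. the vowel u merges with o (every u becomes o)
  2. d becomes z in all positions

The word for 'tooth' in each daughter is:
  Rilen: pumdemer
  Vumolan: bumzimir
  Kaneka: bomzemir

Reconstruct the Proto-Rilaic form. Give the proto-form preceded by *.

Position 4: Rilen has d, Vumolan has z, Kaneka has z. Rilen preserves d here (none of its changes turn any other segment into d), so the proto-segment is *d.
Position 7: Rilen has e, Vumolan has i, Kaneka has i. Kaneka preserves i here (none of its changes turn any other segment into i), so the proto-segment is *i.
Position 1: Rilen has p, Vumolan has b, Kaneka has b. Vumolan preserves b here (none of its changes turn any other segment into b), so the proto-segment is *b.
Continuing position by position gives *bumdemir; check it forward:
Rilen: start from *bumdemir.
  rule 1 (unconditioned shift): bumdemir → pumdemir
  rule 2: no change — pumdemir
  rule 3 (vowel merger): pumdemir → pumdemer
  rule 4: no change — pumdemer
  ⇒ Rilen pumdemer
Vumolan: start from *bumdemir.
  rule 1 (unconditioned shift): bumdemir → bumzemir
  rule 2 (vowel merger): bumzemir → bumzimir
  rule 3: no change — bumzimir
  ⇒ Vumolan bumzimir
Kaneka: *bumdemir
  bumdemir → bomdemir   [vowel merger]
  bomdemir → bomzemir   [unconditioned shift]
  giving Kaneka bomzemir.
No other proto-form is consistent with every reflex, so the reconstruction is *bumdemir.

*bumdemir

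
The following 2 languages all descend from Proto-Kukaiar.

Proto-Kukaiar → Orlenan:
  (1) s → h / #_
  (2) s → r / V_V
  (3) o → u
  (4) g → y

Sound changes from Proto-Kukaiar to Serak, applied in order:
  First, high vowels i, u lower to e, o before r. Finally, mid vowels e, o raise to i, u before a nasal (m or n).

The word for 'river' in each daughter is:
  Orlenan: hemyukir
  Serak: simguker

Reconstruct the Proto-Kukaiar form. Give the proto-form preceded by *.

Position 2: Orlenan has e, Serak has i. Orlenan preserves e here (none of its changes turn any other segment into e), so the proto-segment is *e.
Position 7: Orlenan has i, Serak has e. Orlenan preserves i here (none of its changes turn any other segment into i), so the proto-segment is *i.
Position 1: Orlenan has h, Serak has s. Serak preserves s here (none of its changes turn any other segment into s), so the proto-segment is *s.
Continuing position by position gives *semgukir; check it forward:
Orlenan: *semgukir
  semgukir → hemgukir   [debuccalisation]
  hemgukir (rule 2 does not apply)
  hemgukir (rule 3 does not apply)
  hemgukir → hemyukir   [unconditioned shift]
  giving Orlenan hemyukir.
Serak: *semgukir
  semgukir → semguker   [pre-rhotic lowering]
  semguker → simguker   [pre-nasal raising]
  giving Serak simguker.
No other proto-form is consistent with every reflex, so the reconstruction is *semgukir.

*semgukir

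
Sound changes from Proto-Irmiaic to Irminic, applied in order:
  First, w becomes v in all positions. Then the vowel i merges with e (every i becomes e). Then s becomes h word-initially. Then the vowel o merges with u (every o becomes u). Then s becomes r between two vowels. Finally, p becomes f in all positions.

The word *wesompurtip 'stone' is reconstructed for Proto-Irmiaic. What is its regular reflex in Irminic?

verumfurtef

Irminic: *wesompurtip
  wesompurtip → vesompurtip   [unconditioned shift]
  vesompurtip → vesompurtep   [vowel merger]
  vesompurtep (rule 3 does not apply)
  vesompurtep → vesumpurtep   [vowel merger]
  vesumpurtep → verumpurtep   [rhotacism]
  verumpurtep → verumfurtef   [unconditioned shift]
  giving Irminic verumfurtef.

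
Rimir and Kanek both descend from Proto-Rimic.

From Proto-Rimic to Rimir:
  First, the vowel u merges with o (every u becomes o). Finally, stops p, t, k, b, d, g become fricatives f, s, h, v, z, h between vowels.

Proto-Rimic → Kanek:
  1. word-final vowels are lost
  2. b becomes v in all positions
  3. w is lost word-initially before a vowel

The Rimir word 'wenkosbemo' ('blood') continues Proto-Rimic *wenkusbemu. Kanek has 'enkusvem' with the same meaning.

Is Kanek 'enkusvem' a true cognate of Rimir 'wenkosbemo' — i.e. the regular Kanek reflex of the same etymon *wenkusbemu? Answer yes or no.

yes

Derive the expected Kanek reflex of *wenkusbemu:
Kanek: start from *wenkusbemu.
  rule 1 (apocope): wenkusbemu → wenkusbem
  rule 2 (unconditioned shift): wenkusbem → wenkusvem
  rule 3 (glide loss): wenkusvem → enkusvem
  ⇒ Kanek enkusvem
Kanek 'enkusvem' matches the regular reflex exactly, so the pair is cognate.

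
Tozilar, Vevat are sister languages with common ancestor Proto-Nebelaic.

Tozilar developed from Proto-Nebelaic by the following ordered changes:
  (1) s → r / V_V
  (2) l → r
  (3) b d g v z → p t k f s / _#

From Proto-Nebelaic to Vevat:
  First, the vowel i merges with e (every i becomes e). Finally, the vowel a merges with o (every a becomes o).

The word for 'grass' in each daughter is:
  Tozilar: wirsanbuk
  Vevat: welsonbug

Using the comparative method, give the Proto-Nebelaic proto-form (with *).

Position 3: Tozilar has r, Vevat has l. Vevat preserves l here (none of its changes turn any other segment into l), so the proto-segment is *l.
Position 5: Tozilar has a, Vevat has o. Tozilar preserves a here (none of its changes turn any other segment into a), so the proto-segment is *a.
Position 2: Tozilar has i, Vevat has e. Tozilar preserves i here (none of its changes turn any other segment into i), so the proto-segment is *i.
Continuing position by position gives *wilsanbug; check it forward:
Tozilar: start from *wilsanbug.
  rule 1: no change — wilsanbug
  rule 2 (unconditioned shift): wilsanbug → wirsanbug
  rule 3 (final devoicing): wirsanbug → wirsanbuk
  ⇒ Tozilar wirsanbuk
Vevat: start from *wilsanbug.
  rule 1 (vowel merger): wilsanbug → welsanbug
  rule 2 (vowel merger): welsanbug → welsonbug
  ⇒ Vevat welsonbug
*wilsanbug is the unique common source.

*wilsanbug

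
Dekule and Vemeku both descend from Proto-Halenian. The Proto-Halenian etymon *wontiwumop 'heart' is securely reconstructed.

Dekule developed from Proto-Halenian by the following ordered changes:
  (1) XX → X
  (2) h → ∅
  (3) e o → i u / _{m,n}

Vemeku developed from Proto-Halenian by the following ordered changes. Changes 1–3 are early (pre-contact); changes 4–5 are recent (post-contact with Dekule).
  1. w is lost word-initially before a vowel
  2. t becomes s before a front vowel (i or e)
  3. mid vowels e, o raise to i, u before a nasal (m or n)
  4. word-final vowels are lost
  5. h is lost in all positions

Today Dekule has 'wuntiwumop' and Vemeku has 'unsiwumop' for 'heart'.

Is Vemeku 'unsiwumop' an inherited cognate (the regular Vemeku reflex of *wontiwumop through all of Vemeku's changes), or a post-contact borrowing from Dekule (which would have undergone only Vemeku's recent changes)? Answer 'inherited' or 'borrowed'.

If inherited, *wontiwumop would pass through all of Vemeku's changes:
Vemeku: *wontiwumop
  wontiwumop → ontiwumop   [glide loss]
  ontiwumop → onsiwumop   [palatalisation]
  onsiwumop → unsiwumop   [pre-nasal raising]
  unsiwumop (rule 4 does not apply)
  unsiwumop (rule 5 does not apply)
  giving Vemeku unsiwumop.
If borrowed from Dekule 'wuntiwumop' after the early changes, it would undergo only the recent ones:
  rule 4 (apocope): no change (wuntiwumop)
  rule 5 (h-loss): no change (wuntiwumop)
  ⇒ as a loan: wuntiwumop
Vemeku 'unsiwumop' matches the inherited outcome exactly, so it is an inherited cognate, not a loan.

inherited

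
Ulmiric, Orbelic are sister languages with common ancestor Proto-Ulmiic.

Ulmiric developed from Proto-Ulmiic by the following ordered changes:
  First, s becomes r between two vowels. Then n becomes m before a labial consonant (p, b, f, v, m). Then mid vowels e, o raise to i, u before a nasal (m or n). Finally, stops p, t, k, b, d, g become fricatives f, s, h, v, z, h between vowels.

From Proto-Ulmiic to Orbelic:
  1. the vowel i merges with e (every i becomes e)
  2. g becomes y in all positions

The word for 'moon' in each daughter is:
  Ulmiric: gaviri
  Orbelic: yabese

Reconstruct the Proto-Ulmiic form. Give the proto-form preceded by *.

*gabisi

Position 1: Ulmiric has g, Orbelic has y. Ulmiric preserves g here (none of its changes turn any other segment into g), so the proto-segment is *g.
Position 4: Ulmiric has i, Orbelic has e. Taking the neighbouring segments as reconstructed: Ulmiric i can only go back to *i; Orbelic e could go back to *e or *i — the one source consistent with every daughter is *i.
Position 6: Ulmiric has i, Orbelic has e. Taking the neighbouring segments as reconstructed: Ulmiric i can only go back to *i; Orbelic e could go back to *e or *i — the one source consistent with every daughter is *i.
Continuing position by position gives *gabisi; check it forward:
Ulmiric: *gabisi > gabiri > gaviri  (by rhotacism, intervocalic lenition)
Orbelic: *gabisi
  gabisi → gabese   [vowel merger]
  gabese → yabese   [unconditioned shift]
  giving Orbelic yabese.
*gabisi is the unique common source.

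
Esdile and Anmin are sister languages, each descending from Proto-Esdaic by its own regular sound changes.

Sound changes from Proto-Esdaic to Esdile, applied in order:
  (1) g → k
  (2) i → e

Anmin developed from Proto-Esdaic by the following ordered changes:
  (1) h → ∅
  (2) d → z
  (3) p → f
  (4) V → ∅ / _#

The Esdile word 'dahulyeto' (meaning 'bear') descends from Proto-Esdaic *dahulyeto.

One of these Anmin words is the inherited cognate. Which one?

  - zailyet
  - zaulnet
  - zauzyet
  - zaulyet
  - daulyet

Anmin: *dahulyeto > daulyeto > zaulyeto > zaulyet  (by h-loss, unconditioned shift, apocope)
Among the options, 'zaulyet' alone shows every Anmin change applied in order.

zaulyet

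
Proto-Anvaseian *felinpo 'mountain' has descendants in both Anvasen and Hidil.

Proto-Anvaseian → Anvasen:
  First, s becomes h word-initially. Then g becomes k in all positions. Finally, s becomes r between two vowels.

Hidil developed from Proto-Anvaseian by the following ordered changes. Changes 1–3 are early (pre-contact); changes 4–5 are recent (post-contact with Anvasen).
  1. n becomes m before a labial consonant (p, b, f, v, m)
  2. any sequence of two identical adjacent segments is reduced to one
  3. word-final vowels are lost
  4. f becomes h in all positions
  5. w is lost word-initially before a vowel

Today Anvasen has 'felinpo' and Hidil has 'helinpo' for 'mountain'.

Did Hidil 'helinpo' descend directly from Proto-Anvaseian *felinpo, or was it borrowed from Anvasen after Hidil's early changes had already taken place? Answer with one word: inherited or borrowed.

borrowed

If inherited, *felinpo would pass through all of Hidil's changes:
Hidil: *felinpo
  felinpo → felimpo   [nasal place assimilation]
  felimpo (rule 2 does not apply)
  felimpo → felimp   [apocope]
  felimp → helimp   [unconditioned shift]
  helimp (rule 5 does not apply)
  giving Hidil helimp.
If borrowed from Anvasen 'felinpo' after the early changes, it would undergo only the recent ones:
  rule 4 (unconditioned shift): felinpo → helinpo
  rule 5 (glide loss): no change (helinpo)
  ⇒ as a loan: helinpo
Hidil 'helinpo' matches the loan outcome 'helinpo', not the inherited 'helimp' — it skipped the early Hidil changes, so it was borrowed from Anvasen.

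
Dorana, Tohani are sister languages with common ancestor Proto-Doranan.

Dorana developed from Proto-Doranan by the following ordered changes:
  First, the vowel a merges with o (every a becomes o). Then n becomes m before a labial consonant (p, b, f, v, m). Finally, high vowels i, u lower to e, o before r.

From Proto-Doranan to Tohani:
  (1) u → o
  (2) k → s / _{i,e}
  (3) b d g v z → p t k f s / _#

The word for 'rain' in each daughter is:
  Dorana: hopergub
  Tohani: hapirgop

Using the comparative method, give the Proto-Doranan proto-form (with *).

Position 7: Dorana has u, Tohani has o. Dorana preserves u here (none of its changes turn any other segment into u), so the proto-segment is *u.
Position 2: Dorana has o, Tohani has a. Tohani preserves a here (none of its changes turn any other segment into a), so the proto-segment is *a.
Verify the candidate proto-form against each daughter:
Dorana: *hapirgub
  hapirgub → hopirgub   [vowel merger]
  hopirgub (rule 2 does not apply)
  hopirgub → hopergub   [pre-rhotic lowering]
  giving Dorana hopergub.
Tohani: *hapirgub
  hapirgub → hapirgob   [vowel merger]
  hapirgob (rule 2 does not apply)
  hapirgob → hapirgop   [final devoicing]
  giving Tohani hapirgop.
No other proto-form is consistent with every reflex, so the reconstruction is *hapirgub.

*hapirgub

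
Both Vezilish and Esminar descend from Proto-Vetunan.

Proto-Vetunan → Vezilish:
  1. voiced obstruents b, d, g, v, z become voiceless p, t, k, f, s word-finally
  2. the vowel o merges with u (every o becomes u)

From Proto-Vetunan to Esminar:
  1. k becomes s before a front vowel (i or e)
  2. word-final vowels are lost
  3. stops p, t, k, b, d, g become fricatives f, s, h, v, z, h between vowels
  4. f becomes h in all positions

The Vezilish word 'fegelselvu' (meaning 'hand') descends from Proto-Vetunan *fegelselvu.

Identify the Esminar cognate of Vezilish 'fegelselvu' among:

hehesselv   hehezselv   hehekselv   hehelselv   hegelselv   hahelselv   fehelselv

Esminar: *fegelselvu > fegelselv > fehelselv > hehelselv  (by apocope, intervocalic lenition, unconditioned shift)

hehelselv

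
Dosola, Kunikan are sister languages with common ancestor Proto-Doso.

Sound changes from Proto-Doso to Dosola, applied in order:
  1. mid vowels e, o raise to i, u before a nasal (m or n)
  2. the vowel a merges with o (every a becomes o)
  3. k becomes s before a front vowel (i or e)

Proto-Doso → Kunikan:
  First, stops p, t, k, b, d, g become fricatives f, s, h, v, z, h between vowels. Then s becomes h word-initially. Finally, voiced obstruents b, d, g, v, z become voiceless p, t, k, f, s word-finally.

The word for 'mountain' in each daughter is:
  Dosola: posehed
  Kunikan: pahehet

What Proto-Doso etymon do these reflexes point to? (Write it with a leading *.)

*pakehed

Position 2: Dosola has o, Kunikan has a. Kunikan preserves a here (none of its changes turn any other segment into a), so the proto-segment is *a.
Position 3: Dosola has s, Kunikan has h. Taking the neighbouring segments as reconstructed: Dosola s could go back to *k or *s; Kunikan h could go back to *k or *g or *h — the one source consistent with every daughter is *k.
Position 7: Dosola has d, Kunikan has t. Dosola preserves d here (none of its changes turn any other segment into d), so the proto-segment is *d.
This points to *pakehed. Verify forward in each daughter:
Dosola: *pakehed > pokehed > posehed  (by vowel merger, palatalisation)
Kunikan: *pakehed > pahehed > pahehet  (by intervocalic lenition, final devoicing)
*pakehed is the unique common source.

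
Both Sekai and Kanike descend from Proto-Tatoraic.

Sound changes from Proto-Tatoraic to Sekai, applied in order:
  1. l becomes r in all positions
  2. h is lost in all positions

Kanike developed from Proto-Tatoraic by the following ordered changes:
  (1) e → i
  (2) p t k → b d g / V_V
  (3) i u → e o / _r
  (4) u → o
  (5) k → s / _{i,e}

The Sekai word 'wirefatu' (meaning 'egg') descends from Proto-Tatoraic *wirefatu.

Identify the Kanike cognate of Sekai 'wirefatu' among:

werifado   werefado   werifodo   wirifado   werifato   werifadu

werifado

Kanike: *wirefatu
  wirefatu → wirifatu   [vowel merger]
  wirifatu → wirifadu   [intervocalic voicing]
  wirifadu → werifadu   [pre-rhotic lowering]
  werifadu → werifado   [vowel merger]
  werifado (rule 5 does not apply)
  giving Kanike werifado.
The other candidates each miss or misapply at least one Kanike change.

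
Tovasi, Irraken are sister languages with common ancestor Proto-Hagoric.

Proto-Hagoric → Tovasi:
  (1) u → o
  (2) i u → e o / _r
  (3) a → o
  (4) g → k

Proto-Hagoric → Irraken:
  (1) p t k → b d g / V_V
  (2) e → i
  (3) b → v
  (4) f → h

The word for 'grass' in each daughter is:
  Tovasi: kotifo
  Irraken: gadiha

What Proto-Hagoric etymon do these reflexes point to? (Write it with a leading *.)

*gatifa

Position 2: Tovasi has o, Irraken has a. Irraken preserves a here (none of its changes turn any other segment into a), so the proto-segment is *a.
Position 6: Tovasi has o, Irraken has a. Irraken preserves a here (none of its changes turn any other segment into a), so the proto-segment is *a.
Continuing position by position gives *gatifa; check it forward:
Tovasi: start from *gatifa.
  rule 1: no change — gatifa
  rule 2: no change — gatifa
  rule 3 (vowel merger): gatifa → gotifo
  rule 4 (unconditioned shift): gotifo → kotifo
  ⇒ Tovasi kotifo
Irraken: start from *gatifa.
  rule 1 (intervocalic voicing): gatifa → gadifa
  rule 2: no change — gadifa
  rule 3: no change — gadifa
  rule 4 (unconditioned shift): gadifa → gadiha
  ⇒ Irraken gadiha
*gatifa is the unique common source.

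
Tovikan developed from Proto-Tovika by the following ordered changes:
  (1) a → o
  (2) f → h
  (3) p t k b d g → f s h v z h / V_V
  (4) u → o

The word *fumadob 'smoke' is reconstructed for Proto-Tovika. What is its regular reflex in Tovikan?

Tovikan: *fumadob > fumodob > humodob > humozob > homozob  (by vowel merger, unconditioned shift, intervocalic lenition, vowel merger)

homozob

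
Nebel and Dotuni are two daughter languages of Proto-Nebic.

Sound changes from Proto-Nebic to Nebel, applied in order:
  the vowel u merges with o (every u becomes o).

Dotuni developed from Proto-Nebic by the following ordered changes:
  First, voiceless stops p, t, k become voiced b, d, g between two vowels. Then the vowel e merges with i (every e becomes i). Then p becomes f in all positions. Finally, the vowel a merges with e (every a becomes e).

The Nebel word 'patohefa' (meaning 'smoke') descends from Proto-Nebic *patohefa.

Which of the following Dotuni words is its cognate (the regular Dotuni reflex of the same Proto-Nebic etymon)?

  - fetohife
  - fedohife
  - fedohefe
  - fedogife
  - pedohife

fedohife

Dotuni: *patohefa
  patohefa → padohefa   [intervocalic voicing]
  padohefa → padohifa   [vowel merger]
  padohifa → fadohifa   [unconditioned shift]
  fadohifa → fedohife   [vowel merger]
  giving Dotuni fedohife.
Among the options, 'fedohife' alone shows every Dotuni change applied in order.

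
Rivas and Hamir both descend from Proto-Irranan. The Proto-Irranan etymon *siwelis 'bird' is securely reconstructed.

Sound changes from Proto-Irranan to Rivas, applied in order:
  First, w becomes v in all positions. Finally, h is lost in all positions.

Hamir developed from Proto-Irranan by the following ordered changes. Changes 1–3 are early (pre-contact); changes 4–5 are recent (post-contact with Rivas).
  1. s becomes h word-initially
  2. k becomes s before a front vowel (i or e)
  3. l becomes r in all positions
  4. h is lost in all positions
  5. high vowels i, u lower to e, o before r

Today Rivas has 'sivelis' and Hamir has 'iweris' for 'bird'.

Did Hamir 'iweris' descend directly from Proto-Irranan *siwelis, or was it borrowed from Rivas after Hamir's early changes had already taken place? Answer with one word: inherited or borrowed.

If inherited, *siwelis would pass through all of Hamir's changes:
Hamir: start from *siwelis.
  rule 1 (debuccalisation): siwelis → hiwelis
  rule 2: no change — hiwelis
  rule 3 (unconditioned shift): hiwelis → hiweris
  rule 4 (h-loss): hiweris → iweris
  rule 5: no change — iweris
  ⇒ Hamir iweris
If borrowed from Rivas 'sivelis' after the early changes, it would undergo only the recent ones:
  rule 4 (h-loss): no change (sivelis)
  rule 5 (pre-rhotic lowering): no change (sivelis)
  ⇒ as a loan: sivelis
Hamir 'iweris' matches the inherited outcome exactly, so it is an inherited cognate, not a loan.

inherited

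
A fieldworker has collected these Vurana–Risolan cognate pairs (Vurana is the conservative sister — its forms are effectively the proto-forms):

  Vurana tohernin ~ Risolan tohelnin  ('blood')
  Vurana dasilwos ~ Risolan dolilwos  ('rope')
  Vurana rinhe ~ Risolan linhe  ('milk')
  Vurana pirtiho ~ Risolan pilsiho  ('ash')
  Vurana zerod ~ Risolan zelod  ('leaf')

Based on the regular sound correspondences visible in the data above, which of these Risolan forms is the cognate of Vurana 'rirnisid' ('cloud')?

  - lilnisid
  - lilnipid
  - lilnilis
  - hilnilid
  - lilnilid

lilnilid

rinhe ~ linhe — Vurana r corresponds to Risolan l word-initially before a front vowel.
tohernin ~ tohelnin — Vurana r corresponds to Risolan l after a vowel, before a nasal.
dasilwos ~ dolilwos — Vurana s corresponds to Risolan l between vowels (before a front vowel).
Applying these to Vurana 'rirnisid':
  rirnisid → lirnisid   (r→l word-initially before a front vowel)
  lirnisid → lilnisid   (r→l after a vowel, before a nasal)
  lilnisid → lilnilid   (s→l between vowels (before a front vowel))
So the Risolan cognate is 'lilnilid'.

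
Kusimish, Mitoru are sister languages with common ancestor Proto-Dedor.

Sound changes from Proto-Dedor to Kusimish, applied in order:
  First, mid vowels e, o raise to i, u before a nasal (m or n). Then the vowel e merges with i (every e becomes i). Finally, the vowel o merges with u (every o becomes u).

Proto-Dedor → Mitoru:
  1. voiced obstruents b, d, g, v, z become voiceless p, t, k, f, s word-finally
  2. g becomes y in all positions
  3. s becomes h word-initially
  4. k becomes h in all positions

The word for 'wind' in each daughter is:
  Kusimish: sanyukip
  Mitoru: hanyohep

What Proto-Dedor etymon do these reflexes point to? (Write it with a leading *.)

Position 5: Kusimish has u, Mitoru has o. Mitoru preserves o here (none of its changes turn any other segment into o), so the proto-segment is *o.
Position 7: Kusimish has i, Mitoru has e. Mitoru preserves e here (none of its changes turn any other segment into e), so the proto-segment is *e.
Position 1: Kusimish has s, Mitoru has h. Kusimish preserves s here (none of its changes turn any other segment into s), so the proto-segment is *s.
Verify the candidate proto-form against each daughter:
Kusimish: start from *sanyokep.
  rule 1: no change — sanyokep
  rule 2 (vowel merger): sanyokep → sanyokip
  rule 3 (vowel merger): sanyokip → sanyukip
  ⇒ Kusimish sanyukip
Mitoru: *sanyokep > hanyokep > hanyohep  (by debuccalisation, unconditioned shift)
Only *sanyokep yields all of Kusimish sanyukip, Mitoru hanyohep.

*sanyokep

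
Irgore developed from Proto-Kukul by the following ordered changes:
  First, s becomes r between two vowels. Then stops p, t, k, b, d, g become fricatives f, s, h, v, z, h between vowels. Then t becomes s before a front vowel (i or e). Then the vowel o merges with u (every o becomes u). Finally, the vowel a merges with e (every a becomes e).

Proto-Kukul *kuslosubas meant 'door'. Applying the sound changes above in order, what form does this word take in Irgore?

Irgore: start from *kuslosubas.
  rule 1 (rhotacism): kuslosubas → kuslorubas
  rule 2 (intervocalic lenition): kuslorubas → kusloruvas
  rule 3: no change — kusloruvas
  rule 4 (vowel merger): kusloruvas → kusluruvas
  rule 5 (vowel merger): kusluruvas → kusluruves
  ⇒ Irgore kusluruves

kusluruves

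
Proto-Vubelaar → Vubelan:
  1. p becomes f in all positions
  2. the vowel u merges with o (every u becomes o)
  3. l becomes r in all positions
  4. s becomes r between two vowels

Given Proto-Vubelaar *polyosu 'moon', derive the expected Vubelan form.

foryoro

Vubelan: *polyosu
  polyosu → folyosu   [unconditioned shift]
  folyosu → folyoso   [vowel merger]
  folyoso → foryoso   [unconditioned shift]
  foryoso → foryoro   [rhotacism]
  giving Vubelan foryoro.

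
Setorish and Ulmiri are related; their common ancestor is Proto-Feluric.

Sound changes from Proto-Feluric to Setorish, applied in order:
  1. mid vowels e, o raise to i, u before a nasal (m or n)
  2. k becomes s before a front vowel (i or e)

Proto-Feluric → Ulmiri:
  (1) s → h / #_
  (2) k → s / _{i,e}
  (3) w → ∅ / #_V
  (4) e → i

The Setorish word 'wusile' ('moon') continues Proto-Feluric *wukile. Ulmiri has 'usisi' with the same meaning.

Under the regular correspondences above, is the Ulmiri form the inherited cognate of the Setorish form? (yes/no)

no

Derive the expected Ulmiri reflex of *wukile:
Ulmiri: *wukile > wusile > usile > usili  (by palatalisation, glide loss, vowel merger)
The regular Ulmiri reflex would be 'usili', but the attested form is 'usisi'. The correspondence is irregular, so they are not cognates (the Ulmiri form has a different source).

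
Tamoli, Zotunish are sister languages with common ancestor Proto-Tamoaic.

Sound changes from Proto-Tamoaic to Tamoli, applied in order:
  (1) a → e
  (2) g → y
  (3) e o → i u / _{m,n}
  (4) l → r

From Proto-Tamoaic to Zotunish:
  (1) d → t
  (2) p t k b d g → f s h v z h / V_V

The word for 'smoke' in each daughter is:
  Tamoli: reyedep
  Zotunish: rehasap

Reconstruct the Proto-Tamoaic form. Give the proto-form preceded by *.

*regadap

Position 6: Tamoli has e, Zotunish has a. Zotunish preserves a here (none of its changes turn any other segment into a), so the proto-segment is *a.
Position 5: Tamoli has d, Zotunish has s. Tamoli preserves d here (none of its changes turn any other segment into d), so the proto-segment is *d.
Position 4: Tamoli has e, Zotunish has a. Zotunish preserves a here (none of its changes turn any other segment into a), so the proto-segment is *a.
Verify the candidate proto-form against each daughter:
Tamoli: *regadap
  regadap → regedep   [vowel merger]
  regedep → reyedep   [unconditioned shift]
  reyedep (rule 3 does not apply)
  reyedep (rule 4 does not apply)
  giving Tamoli reyedep.
Zotunish: *regadap > regatap > rehasap  (by unconditioned shift, intervocalic lenition)
*regadap is the unique common source.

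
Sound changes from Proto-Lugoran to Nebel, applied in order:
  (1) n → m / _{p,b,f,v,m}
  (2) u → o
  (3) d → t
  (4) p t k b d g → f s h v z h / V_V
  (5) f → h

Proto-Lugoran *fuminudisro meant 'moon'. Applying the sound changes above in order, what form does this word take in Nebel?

Nebel: *fuminudisro > fominodisro > fominotisro > fominosisro > hominosisro  (by vowel merger, unconditioned shift, intervocalic lenition, unconditioned shift)

hominosisro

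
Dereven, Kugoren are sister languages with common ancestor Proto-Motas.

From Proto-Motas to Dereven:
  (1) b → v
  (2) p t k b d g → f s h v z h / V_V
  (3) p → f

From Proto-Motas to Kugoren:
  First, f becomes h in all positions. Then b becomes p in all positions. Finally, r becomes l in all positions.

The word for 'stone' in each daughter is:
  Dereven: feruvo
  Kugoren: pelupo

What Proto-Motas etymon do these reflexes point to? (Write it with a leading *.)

*perubo

Position 1: Dereven has f, Kugoren has p. Taking the neighbouring segments as reconstructed: Dereven f could go back to *p or *f; Kugoren p could go back to *p or *b — the one source consistent with every daughter is *p.
Position 3: Dereven has r, Kugoren has l. Dereven preserves r here (none of its changes turn any other segment into r), so the proto-segment is *r.
Verify the candidate proto-form against each daughter:
Dereven: start from *perubo.
  rule 1 (unconditioned shift): perubo → peruvo
  rule 2: no change — peruvo
  rule 3 (unconditioned shift): peruvo → feruvo
  ⇒ Dereven feruvo
Kugoren: *perubo
  perubo (rule 1 does not apply)
  perubo → perupo   [unconditioned shift]
  perupo → pelupo   [unconditioned shift]
  giving Kugoren pelupo.
Only *perubo yields all of Dereven feruvo, Kugoren pelupo.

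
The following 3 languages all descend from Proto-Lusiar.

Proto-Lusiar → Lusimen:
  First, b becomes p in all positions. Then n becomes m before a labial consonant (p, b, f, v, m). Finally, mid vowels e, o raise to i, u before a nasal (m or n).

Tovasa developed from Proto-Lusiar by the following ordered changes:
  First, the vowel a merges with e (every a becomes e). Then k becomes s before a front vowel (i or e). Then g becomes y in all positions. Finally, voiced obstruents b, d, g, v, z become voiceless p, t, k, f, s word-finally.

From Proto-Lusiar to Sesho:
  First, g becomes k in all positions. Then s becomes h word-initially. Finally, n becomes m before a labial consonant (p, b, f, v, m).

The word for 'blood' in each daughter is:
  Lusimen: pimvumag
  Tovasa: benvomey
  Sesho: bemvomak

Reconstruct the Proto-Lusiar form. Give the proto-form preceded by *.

Position 8: Lusimen has g, Tovasa has y, Sesho has k. Lusimen preserves g here (none of its changes turn any other segment into g), so the proto-segment is *g.
Position 2: Lusimen has i, Tovasa has e, Sesho has e. Sesho preserves e here (none of its changes turn any other segment into e), so the proto-segment is *e.
Verify the candidate proto-form against each daughter:
Lusimen: start from *benvomag.
  rule 1 (unconditioned shift): benvomag → penvomag
  rule 2 (nasal place assimilation): penvomag → pemvomag
  rule 3 (pre-nasal raising): pemvomag → pimvumag
  ⇒ Lusimen pimvumag
Tovasa: start from *benvomag.
  rule 1 (vowel merger): benvomag → benvomeg
  rule 2: no change — benvomeg
  rule 3 (unconditioned shift): benvomeg → benvomey
  rule 4: no change — benvomey
  ⇒ Tovasa benvomey
Sesho: *benvomag
  benvomag → benvomak   [unconditioned shift]
  benvomak (rule 2 does not apply)
  benvomak → bemvomak   [nasal place assimilation]
  giving Sesho bemvomak.
Only *benvomag yields all of Lusimen pimvumag, Tovasa benvomey, Sesho bemvomak.

*benvomag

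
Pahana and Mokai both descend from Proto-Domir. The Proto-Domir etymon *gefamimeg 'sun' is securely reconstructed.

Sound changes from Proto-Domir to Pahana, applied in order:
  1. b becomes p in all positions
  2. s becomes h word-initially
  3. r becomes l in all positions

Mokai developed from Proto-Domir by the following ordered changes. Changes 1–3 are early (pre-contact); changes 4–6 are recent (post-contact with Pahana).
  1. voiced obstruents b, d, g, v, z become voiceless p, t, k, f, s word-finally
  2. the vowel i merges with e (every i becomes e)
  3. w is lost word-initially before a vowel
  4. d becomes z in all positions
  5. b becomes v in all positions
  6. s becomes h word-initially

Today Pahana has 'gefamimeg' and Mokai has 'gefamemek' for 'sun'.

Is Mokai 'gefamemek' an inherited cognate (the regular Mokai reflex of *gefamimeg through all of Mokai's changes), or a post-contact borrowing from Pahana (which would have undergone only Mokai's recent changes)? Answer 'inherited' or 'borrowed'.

If inherited, *gefamimeg would pass through all of Mokai's changes:
Mokai: *gefamimeg > gefamimek > gefamemek  (by final devoicing, vowel merger)
If borrowed from Pahana 'gefamimeg' after the early changes, it would undergo only the recent ones:
  rule 4 (unconditioned shift): no change (gefamimeg)
  rule 5 (unconditioned shift): no change (gefamimeg)
  rule 6 (debuccalisation): no change (gefamimeg)
  ⇒ as a loan: gefamimeg
Mokai 'gefamemek' matches the inherited outcome exactly, so it is an inherited cognate, not a loan.

inherited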